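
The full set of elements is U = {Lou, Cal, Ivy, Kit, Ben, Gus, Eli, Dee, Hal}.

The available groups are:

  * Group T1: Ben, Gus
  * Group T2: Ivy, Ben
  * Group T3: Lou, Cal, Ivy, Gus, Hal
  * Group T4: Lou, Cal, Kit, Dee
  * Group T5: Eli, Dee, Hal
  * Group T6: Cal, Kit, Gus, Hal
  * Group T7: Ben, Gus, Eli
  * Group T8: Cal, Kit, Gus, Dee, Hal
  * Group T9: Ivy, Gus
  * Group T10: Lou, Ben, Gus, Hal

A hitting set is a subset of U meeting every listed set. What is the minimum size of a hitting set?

3

The 3 elements {Ben, Gus, Dee} hit every group.
No choice of 2 elements meets every group, so 3 is the minimum.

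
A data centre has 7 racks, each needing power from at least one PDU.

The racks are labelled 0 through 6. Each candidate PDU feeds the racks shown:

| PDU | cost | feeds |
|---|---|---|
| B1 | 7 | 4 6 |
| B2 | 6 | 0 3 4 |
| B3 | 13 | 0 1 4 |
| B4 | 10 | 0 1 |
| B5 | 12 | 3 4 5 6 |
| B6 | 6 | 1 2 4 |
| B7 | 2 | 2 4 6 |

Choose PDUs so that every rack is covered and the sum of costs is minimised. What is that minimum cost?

24

B4, B5, B7 together cover every rack (B4 ∪ B5 ∪ B7 = {0, 1, 2, 3, 4, 5, 6}); total cost 10 + 12 + 2 = 24.
The greedy pick B7, B2, B6, B5 costs 26; no covering selection beats 24.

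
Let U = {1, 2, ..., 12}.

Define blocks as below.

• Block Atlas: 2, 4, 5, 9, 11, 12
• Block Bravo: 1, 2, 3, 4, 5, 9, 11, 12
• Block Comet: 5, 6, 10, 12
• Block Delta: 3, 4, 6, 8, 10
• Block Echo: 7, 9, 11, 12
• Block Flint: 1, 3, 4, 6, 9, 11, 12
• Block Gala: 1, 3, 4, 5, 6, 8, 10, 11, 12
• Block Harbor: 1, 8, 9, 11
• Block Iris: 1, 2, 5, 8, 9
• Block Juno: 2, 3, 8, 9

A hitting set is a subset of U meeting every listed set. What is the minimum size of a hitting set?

The 2 elements {6, 9} hit every block.
The blocks Delta, Echo are pairwise disjoint, so any hitting set needs a separate element for each — at least 2. Hence 2 is optimal.

2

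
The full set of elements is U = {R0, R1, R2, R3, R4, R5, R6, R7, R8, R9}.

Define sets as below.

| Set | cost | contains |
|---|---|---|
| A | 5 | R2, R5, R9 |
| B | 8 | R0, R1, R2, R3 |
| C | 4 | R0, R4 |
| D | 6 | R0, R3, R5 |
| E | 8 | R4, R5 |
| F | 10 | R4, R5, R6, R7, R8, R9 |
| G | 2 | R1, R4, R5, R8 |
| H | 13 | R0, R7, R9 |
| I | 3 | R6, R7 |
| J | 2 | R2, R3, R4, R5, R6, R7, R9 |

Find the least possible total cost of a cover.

C, G, J together cover every element (C ∪ G ∪ J = {R0, R1, R2, R3, R4, R5, R6, R7, R8, R9}); total cost 4 + 2 + 2 = 8.
No covering selection has total cost below 8.

8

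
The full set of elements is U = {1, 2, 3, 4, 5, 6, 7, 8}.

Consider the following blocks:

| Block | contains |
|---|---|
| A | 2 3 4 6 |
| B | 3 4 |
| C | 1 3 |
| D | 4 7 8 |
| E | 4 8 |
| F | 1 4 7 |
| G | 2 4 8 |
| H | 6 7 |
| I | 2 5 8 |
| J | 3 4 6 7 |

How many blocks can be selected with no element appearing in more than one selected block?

3

C, E, H are pairwise disjoint (C={1,3}; E={4,8}; H={6,7}).
Every remaining block overlaps one of these, and no 4 of the listed blocks are pairwise disjoint, so 3 is the maximum.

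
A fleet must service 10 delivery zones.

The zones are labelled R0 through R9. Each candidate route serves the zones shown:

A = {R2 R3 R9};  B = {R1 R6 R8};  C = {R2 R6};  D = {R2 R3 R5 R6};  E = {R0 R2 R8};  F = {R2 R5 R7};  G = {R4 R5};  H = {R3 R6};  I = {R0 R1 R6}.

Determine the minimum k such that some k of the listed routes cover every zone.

A and B and E and F and G together: A ∪ B ∪ E ∪ F ∪ G = {R0, R1, R2, R3, R4, R5, R6, R7, R8, R9} — every zone is covered.
No 4 of the 9 routes cover everything (all 126 combinations miss at least one zone), so 5 is optimal.

5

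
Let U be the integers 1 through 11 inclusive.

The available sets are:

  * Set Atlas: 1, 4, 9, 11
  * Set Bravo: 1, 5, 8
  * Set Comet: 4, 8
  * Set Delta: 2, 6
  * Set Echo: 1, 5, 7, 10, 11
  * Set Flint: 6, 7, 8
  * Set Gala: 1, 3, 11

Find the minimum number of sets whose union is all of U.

Atlas, Comet, Delta, Echo, and Gala cover everything between them: the union {1, 2, 3, 4, 5, 6, 7, 8, 9, 10, 11} is all of U.
No 4 of the 7 sets cover everything (all 35 combinations miss at least one point), so 5 is optimal.

5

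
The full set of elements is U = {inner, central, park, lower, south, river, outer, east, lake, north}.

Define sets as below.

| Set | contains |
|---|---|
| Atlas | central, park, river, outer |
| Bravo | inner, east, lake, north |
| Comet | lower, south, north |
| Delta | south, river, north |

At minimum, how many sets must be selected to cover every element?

3

Take {Atlas, Bravo, Comet}. Their union is {inner, central, park, lower, south, river, outer, east, lake, north}, which is all 10 elements.
Each set has at most 4 elements, and 2·4 = 8 < 10 — so at least 3 sets are needed, and 3 is optimal.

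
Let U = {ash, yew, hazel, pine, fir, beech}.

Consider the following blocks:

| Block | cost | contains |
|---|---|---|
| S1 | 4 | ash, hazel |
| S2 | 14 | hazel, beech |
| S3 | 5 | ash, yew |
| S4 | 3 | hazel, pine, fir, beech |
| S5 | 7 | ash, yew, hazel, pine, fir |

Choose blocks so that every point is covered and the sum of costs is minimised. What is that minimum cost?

S3, S4 together cover every point (S3 ∪ S4 = {ash, yew, hazel, pine, fir, beech}); total cost 5 + 3 = 8.
No covering selection has total cost below 8.

8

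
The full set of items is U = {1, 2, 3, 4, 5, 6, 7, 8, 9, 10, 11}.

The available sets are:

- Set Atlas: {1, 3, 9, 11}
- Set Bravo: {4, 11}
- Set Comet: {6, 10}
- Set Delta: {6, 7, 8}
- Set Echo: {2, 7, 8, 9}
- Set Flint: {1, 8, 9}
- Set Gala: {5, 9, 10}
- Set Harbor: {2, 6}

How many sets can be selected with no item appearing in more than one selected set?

3

Bravo, Comet, Echo are pairwise disjoint (Bravo={4,11}; Comet={6,10}; Echo={2,7,8,9}).
Every remaining set overlaps one of these, and no 4 of the listed sets are pairwise disjoint, so 3 is the maximum.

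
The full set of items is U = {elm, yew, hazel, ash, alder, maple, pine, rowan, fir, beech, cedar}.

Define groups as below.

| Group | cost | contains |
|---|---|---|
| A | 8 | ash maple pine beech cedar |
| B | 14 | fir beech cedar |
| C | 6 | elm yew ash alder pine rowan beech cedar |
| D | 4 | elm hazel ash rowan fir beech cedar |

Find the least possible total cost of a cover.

18

A, C, D together cover every item (A ∪ C ∪ D = {elm, yew, hazel, ash, alder, maple, pine, rowan, fir, beech, cedar}); total cost 8 + 6 + 4 = 18.
No covering selection has total cost below 18.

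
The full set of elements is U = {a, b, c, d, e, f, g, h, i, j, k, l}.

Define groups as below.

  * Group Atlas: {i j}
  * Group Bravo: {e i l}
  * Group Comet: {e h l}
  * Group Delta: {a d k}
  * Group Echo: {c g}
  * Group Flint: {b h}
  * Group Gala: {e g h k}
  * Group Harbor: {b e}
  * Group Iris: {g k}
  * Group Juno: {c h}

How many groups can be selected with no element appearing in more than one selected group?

4

Bravo, Delta, Echo, Flint are pairwise disjoint (Bravo={e,i,l}; Delta={a,d,k}; Echo={c,g}; Flint={b,h}).
Every remaining group overlaps one of these, and no 5 of the listed groups are pairwise disjoint, so 4 is the maximum.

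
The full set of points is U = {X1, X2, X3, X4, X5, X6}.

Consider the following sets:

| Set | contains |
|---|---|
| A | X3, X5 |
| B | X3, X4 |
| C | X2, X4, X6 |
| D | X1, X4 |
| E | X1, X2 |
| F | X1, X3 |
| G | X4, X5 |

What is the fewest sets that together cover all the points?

3

Take {A, C, D}. Their union is {X1, X2, X3, X4, X5, X6}, which is all 6 points.
Only C contains X6, so C is forced; the remaining 3 points need at least 2 more sets (each remaining set adds at most 2) — so at least 3 sets are needed, and 3 is optimal.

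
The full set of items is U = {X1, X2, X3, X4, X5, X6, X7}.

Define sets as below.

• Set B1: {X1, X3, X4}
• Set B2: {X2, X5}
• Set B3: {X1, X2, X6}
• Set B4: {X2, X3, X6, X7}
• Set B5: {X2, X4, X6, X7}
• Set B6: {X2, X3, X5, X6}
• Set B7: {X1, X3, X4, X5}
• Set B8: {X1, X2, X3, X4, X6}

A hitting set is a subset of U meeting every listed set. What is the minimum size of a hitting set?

H = {X2, X3} meets every set (each contains at least one member of H), and |H| = 2.
The sets B1, B2 are pairwise disjoint, so any hitting set needs a separate item for each — at least 2. Hence 2 is optimal.

2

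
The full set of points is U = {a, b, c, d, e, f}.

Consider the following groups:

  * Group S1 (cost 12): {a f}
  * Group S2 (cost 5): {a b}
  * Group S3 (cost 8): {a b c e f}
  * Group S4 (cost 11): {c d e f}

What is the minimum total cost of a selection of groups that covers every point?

16

S2, S4 together cover every point (S2 ∪ S4 = {a, b, c, d, e, f}); total cost 5 + 11 = 16.
The greedy pick S3, S4 costs 19; no covering selection beats 16.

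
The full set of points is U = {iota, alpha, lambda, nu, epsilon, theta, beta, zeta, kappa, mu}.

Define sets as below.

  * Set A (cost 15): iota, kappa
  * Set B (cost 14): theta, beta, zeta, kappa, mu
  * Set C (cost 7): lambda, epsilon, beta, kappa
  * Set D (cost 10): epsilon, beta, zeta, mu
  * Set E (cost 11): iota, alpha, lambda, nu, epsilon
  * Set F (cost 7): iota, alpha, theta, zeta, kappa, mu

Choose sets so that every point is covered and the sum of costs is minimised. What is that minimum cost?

C, E, F together cover every point (C ∪ E ∪ F = {iota, alpha, lambda, nu, epsilon, theta, beta, zeta, kappa, mu}); total cost 7 + 11 + 7 = 25.
No covering selection has total cost below 25.

25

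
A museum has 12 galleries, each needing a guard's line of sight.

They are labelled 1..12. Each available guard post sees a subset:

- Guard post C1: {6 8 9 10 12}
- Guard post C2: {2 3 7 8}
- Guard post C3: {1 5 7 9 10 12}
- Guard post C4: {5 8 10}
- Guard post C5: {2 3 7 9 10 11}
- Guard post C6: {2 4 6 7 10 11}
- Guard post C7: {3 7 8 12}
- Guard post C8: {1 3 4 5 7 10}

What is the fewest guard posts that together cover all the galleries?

Take {C1, C6, C8}. Their union is {1, 2, 3, 4, 5, 6, 7, 8, 9, 10, 11, 12}, which is all 12 galleries.
No 2 of the 8 guard posts cover everything (all 28 combinations miss at least one gallery), so 3 is optimal.

3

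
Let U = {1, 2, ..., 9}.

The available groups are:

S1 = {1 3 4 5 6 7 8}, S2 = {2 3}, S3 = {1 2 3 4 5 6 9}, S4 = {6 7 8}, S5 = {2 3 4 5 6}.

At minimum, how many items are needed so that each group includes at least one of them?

2

The 2 items {3, 7} hit every group.
The groups S2, S4 are pairwise disjoint, so any hitting set needs a separate item for each — at least 2. Hence 2 is optimal.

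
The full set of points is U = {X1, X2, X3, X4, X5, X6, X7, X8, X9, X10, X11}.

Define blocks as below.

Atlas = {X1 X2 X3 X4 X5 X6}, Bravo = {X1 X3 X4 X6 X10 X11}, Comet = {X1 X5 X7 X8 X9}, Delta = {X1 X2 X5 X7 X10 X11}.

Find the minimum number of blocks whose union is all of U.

Atlas and Comet and Delta together: Atlas ∪ Comet ∪ Delta = {X1, X2, X3, X4, X5, X6, X7, X8, X9, X10, X11} — every point is covered.
Only Comet contains X8, so Comet is forced; the remaining 6 points need at least 2 more blocks (each remaining block adds at most 5) — so at least 3 blocks are needed, and 3 is optimal.

3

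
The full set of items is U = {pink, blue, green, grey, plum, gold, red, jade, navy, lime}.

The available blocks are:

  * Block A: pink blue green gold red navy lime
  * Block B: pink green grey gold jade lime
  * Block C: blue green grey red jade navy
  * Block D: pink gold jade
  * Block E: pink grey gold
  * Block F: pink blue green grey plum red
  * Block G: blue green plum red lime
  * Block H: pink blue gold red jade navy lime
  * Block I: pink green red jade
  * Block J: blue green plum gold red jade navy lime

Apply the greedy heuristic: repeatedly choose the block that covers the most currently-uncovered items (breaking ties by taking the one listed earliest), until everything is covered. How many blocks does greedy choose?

2

Greedy: pick J (covers 8 new) → pick B (covers 2 new). Total picks: 2.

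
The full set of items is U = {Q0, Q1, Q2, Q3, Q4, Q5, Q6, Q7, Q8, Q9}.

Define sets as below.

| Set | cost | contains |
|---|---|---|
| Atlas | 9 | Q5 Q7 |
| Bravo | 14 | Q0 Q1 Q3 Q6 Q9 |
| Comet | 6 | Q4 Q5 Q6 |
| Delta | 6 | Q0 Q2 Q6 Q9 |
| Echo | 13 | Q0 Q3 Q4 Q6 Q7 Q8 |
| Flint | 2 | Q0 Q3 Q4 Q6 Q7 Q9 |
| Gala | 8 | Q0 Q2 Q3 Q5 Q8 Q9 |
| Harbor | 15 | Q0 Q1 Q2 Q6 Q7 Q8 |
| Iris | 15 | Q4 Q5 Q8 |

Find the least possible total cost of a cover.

23

Comet, Flint, Harbor together cover every item (Comet ∪ Flint ∪ Harbor = {Q0, Q1, Q2, Q3, Q4, Q5, Q6, Q7, Q8, Q9}); total cost 6 + 2 + 15 = 23.
The greedy pick Flint, Gala, Bravo costs 24; no covering selection beats 23.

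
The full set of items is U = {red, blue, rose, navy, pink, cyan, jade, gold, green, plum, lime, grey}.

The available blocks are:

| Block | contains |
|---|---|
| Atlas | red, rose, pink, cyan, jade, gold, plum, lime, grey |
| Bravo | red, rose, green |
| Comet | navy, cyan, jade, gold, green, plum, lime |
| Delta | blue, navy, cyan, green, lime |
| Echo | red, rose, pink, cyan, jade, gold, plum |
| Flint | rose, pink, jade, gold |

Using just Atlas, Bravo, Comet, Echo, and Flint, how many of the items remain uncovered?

1

Union of Atlas, Bravo, Comet, Echo, Flint = {red, rose, navy, pink, cyan, jade, gold, green, plum, lime, grey}.
Not covered: blue — 1 item.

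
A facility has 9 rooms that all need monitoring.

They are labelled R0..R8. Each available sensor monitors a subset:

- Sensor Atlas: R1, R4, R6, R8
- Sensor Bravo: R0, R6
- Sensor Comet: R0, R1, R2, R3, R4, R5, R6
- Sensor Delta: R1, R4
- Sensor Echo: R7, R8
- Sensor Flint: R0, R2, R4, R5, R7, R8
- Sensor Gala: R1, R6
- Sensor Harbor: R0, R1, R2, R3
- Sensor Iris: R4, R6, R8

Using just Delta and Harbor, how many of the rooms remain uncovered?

4

Union of Delta, Harbor = {R0, R1, R2, R3, R4}.
Not covered: R5, R6, R7, R8 — 4 rooms.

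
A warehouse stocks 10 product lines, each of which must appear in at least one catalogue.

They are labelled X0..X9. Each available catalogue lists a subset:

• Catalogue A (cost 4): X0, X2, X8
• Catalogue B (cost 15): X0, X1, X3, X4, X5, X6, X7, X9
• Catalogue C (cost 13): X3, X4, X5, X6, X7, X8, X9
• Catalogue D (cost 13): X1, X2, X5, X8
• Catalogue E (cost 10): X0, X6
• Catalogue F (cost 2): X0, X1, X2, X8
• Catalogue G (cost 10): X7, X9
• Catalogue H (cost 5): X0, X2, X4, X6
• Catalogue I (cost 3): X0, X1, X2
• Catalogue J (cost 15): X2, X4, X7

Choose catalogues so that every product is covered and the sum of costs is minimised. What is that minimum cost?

15

C, F together cover every product (C ∪ F = {X0, X1, X2, X3, X4, X5, X6, X7, X8, X9}); total cost 13 + 2 = 15.
No covering selection has total cost below 15.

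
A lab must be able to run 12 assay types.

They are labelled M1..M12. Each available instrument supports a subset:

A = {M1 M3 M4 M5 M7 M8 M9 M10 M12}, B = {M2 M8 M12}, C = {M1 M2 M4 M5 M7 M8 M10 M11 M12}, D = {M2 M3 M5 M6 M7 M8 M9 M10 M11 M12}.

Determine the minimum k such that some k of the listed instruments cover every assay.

Take {A, D}. Their union is {M1, M2, M3, M4, M5, M6, M7, M8, M9, M10, M11, M12}, which is all 12 assays.
No single instrument has all 12 assays (the largest, D, has 10), so 2 is optimal.

2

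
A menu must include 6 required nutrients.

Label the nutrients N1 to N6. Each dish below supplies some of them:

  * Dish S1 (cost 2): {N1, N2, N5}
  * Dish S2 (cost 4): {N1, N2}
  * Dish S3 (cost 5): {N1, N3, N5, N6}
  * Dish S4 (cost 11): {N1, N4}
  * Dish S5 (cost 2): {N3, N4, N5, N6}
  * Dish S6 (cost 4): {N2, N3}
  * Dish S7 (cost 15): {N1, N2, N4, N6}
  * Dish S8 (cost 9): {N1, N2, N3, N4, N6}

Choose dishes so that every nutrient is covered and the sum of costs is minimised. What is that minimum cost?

S1, S5 together cover every nutrient (S1 ∪ S5 = {N1, N2, N3, N4, N5, N6}); total cost 2 + 2 = 4.
No covering selection has total cost below 4.

4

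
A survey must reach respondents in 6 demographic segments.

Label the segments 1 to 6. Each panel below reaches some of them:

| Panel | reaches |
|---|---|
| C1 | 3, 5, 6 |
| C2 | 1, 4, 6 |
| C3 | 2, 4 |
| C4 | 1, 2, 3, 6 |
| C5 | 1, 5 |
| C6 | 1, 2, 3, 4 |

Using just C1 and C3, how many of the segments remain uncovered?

1

Union of C1, C3 = {2, 3, 4, 5, 6}.
Not covered: 1 — 1 segment.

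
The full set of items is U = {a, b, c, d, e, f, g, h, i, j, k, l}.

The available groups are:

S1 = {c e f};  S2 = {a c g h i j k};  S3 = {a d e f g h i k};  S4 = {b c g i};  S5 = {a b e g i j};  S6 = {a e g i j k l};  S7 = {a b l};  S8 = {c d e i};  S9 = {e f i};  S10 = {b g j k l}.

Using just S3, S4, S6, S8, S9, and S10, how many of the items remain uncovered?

Union of S3, S4, S6, S8, S9, S10 = {a, b, c, d, e, f, g, h, i, j, k, l} — that's every item, so 0 are uncovered.

0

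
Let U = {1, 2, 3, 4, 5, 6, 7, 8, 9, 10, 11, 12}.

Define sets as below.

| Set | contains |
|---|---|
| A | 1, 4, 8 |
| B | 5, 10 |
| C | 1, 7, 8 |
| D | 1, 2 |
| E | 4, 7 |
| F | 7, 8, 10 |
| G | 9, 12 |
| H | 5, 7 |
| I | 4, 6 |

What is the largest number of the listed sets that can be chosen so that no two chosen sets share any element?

D, F, G, I are pairwise disjoint (D={1,2}; F={7,8,10}; G={9,12}; I={4,6}).
Every remaining set overlaps one of these, and no 5 of the listed sets are pairwise disjoint, so 4 is the maximum.

4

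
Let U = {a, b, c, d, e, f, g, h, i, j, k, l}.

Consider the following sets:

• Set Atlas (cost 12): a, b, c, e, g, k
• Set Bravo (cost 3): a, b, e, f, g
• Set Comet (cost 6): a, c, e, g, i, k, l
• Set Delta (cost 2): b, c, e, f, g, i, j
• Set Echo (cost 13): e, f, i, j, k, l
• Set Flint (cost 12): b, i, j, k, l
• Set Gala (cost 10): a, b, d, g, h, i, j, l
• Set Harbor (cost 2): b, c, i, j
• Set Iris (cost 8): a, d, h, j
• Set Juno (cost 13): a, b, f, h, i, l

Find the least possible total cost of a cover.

16

Comet, Delta, Iris together cover every item (Comet ∪ Delta ∪ Iris = {a, b, c, d, e, f, g, h, i, j, k, l}); total cost 6 + 2 + 8 = 16.
No covering selection has total cost below 16.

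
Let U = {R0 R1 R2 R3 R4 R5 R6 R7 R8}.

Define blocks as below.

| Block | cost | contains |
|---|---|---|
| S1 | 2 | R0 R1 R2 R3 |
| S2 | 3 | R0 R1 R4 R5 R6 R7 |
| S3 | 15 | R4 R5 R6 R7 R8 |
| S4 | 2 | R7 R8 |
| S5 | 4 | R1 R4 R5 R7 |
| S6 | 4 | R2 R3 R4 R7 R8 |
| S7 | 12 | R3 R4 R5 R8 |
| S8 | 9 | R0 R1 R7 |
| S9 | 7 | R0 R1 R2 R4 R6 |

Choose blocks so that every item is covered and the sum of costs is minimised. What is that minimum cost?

7

S2, S6 together cover every item (S2 ∪ S6 = {R0, R1, R2, R3, R4, R5, R6, R7, R8}); total cost 3 + 4 = 7.
No covering selection has total cost below 7.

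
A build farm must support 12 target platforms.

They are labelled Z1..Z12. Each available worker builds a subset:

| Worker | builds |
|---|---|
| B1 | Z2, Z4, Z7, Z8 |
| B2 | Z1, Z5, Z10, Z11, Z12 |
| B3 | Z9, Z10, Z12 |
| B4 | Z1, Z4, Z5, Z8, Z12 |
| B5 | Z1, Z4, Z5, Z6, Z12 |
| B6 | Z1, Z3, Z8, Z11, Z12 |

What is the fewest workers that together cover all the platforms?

Take {B1, B3, B5, B6}. Their union is {Z1, Z2, Z3, Z4, Z5, Z6, Z7, Z8, Z9, Z10, Z11, Z12}, which is all 12 platforms.
Only B6 contains Z3, so B6 is forced; the remaining 7 platforms need at least 3 more workers (each remaining worker adds at most 3) — so at least 4 workers are needed, and 4 is optimal.

4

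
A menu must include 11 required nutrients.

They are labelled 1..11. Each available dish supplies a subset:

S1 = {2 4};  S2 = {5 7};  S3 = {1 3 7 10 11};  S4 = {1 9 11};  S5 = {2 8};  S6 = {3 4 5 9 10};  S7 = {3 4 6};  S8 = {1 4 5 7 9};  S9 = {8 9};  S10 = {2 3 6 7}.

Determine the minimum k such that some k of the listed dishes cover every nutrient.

S4 and S5 and S6 and S10 together: S4 ∪ S5 ∪ S6 ∪ S10 = {1, 2, 3, 4, 5, 6, 7, 8, 9, 10, 11} — every nutrient is covered.
No 3 of the 10 dishes cover everything (all 120 combinations miss at least one nutrient), so 4 is optimal.

4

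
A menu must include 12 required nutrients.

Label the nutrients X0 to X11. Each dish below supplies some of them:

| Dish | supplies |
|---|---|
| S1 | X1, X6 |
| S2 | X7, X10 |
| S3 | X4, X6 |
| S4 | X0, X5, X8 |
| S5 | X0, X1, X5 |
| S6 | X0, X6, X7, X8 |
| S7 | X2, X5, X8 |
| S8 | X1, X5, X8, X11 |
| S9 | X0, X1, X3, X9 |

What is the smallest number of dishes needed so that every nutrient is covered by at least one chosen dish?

5

S2 and S3 and S7 and S8 and S9 together: S2 ∪ S3 ∪ S7 ∪ S8 ∪ S9 = {X0, X1, X2, X3, X4, X5, X6, X7, X8, X9, X10, X11} — every nutrient is covered.
No 4 of the 9 dishes cover everything (all 126 combinations miss at least one nutrient), so 5 is optimal.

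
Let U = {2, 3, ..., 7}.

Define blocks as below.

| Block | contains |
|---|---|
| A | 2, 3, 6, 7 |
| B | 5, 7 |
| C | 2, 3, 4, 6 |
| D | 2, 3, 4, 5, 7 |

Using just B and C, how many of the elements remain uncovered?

Union of B, C = {2, 3, 4, 5, 6, 7} — that's every element, so 0 are uncovered.

0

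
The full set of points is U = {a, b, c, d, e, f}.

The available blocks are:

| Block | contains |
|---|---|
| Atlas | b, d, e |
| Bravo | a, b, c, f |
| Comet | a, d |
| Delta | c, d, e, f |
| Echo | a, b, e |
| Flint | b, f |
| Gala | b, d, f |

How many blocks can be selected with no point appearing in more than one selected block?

2

Comet, Flint are pairwise disjoint (Comet={a,d}; Flint={b,f}).
Every remaining block overlaps one of these, and no 3 of the listed blocks are pairwise disjoint, so 2 is the maximum.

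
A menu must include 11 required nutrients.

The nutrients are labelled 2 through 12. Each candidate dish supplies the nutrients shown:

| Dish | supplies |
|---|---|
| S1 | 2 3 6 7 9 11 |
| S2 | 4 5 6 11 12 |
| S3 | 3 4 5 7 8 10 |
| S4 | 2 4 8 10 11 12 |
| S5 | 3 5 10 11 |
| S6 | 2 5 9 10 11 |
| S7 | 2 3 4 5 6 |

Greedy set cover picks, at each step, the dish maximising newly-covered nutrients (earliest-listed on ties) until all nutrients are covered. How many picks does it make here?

Greedy: pick S1 (covers 6 new) → pick S3 (covers 4 new) → pick S2 (covers 1 new). Total picks: 3.

3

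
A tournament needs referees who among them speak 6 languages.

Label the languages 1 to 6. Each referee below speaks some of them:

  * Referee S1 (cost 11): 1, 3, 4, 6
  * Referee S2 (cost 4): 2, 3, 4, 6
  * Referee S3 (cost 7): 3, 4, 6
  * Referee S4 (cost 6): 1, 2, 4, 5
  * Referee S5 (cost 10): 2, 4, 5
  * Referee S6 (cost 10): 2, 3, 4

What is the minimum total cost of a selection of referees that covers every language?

S2, S4 together cover every language (S2 ∪ S4 = {1, 2, 3, 4, 5, 6}); total cost 4 + 6 = 10.
No covering selection has total cost below 10.

10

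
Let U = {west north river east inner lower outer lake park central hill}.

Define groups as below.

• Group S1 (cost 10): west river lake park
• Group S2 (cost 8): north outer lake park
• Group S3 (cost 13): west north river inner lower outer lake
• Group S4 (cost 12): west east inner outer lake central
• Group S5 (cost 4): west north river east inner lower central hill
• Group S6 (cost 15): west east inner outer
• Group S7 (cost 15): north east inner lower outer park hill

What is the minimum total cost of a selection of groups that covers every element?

S2, S5 together cover every element (S2 ∪ S5 = {west, north, river, east, inner, lower, outer, lake, park, central, hill}); total cost 8 + 4 = 12.
No covering selection has total cost below 12.

12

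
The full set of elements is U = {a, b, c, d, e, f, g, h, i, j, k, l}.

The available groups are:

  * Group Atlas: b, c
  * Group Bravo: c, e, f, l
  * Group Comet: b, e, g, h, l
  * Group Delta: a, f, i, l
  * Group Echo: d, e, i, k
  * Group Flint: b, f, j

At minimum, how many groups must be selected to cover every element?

5

Bravo and Comet and Delta and Echo and Flint together: Bravo ∪ Comet ∪ Delta ∪ Echo ∪ Flint = {a, b, c, d, e, f, g, h, i, j, k, l} — every element is covered.
No 4 of the 6 groups cover everything (all 15 combinations miss at least one element), so 5 is optimal.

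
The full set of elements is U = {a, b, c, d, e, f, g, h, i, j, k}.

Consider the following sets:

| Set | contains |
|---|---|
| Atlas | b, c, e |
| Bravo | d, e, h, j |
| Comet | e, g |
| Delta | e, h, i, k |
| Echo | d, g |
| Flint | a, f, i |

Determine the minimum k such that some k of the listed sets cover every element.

5

Atlas, Bravo, Comet, Delta, and Flint cover everything between them: the union {a, b, c, d, e, f, g, h, i, j, k} is all of U.
Only Delta contains k, so Delta is forced; the remaining 7 elements need at least 4 more sets (each remaining set adds at most 2) — so at least 5 sets are needed, and 5 is optimal.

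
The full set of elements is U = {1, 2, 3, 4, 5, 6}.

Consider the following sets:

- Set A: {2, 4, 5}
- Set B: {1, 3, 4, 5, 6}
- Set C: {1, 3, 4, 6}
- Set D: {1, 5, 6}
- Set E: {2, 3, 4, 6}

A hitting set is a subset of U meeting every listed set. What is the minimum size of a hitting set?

H = {4, 6} meets every set (each contains at least one member of H), and |H| = 2.
No single element lies in every set, so at least 2 are needed and 2 is optimal.

2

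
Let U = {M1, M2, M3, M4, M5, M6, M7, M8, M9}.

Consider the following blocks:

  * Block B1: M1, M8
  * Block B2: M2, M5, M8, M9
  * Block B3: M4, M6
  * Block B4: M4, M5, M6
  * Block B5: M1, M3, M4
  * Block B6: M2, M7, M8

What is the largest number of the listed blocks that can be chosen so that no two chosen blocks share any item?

B3, B6 are pairwise disjoint (B3={M4,M6}; B6={M2,M7,M8}).
Every remaining block overlaps one of these, and no 3 of the listed blocks are pairwise disjoint, so 2 is the maximum.

2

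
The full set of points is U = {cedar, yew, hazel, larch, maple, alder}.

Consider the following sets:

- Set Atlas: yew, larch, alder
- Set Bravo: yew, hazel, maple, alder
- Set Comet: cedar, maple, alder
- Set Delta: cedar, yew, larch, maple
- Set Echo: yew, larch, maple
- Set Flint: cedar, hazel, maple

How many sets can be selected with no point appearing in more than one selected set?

2

Atlas, Flint are pairwise disjoint (Atlas={yew,larch,alder}; Flint={cedar,hazel,maple}).
Every remaining set overlaps one of these, and no 3 of the listed sets are pairwise disjoint, so 2 is the maximum.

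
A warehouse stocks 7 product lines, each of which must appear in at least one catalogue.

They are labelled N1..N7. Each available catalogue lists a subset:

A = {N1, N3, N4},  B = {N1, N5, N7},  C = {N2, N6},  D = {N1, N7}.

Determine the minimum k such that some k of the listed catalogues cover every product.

A and B and C together: A ∪ B ∪ C = {N1, N2, N3, N4, N5, N6, N7} — every product is covered.
Each catalogue has at most 3 products, and 2·3 = 6 < 7 — so at least 3 catalogues are needed, and 3 is optimal.

3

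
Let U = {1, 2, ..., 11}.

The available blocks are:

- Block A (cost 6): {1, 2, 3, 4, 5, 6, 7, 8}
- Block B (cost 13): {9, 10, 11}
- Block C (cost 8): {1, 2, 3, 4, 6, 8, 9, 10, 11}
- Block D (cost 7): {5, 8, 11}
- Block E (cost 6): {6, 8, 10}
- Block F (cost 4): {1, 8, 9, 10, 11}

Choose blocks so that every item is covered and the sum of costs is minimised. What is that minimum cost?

A, F together cover every item (A ∪ F = {1, 2, 3, 4, 5, 6, 7, 8, 9, 10, 11}); total cost 6 + 4 = 10.
No covering selection has total cost below 10.

10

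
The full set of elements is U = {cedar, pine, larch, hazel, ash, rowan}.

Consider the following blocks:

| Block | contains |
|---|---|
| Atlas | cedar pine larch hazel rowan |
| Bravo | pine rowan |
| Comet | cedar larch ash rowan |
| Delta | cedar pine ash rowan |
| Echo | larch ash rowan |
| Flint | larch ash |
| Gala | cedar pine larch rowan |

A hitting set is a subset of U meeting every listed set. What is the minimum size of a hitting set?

H = {pine, ash} meets every block (each contains at least one member of H), and |H| = 2.
The blocks Bravo, Flint are pairwise disjoint, so any hitting set needs a separate element for each — at least 2. Hence 2 is optimal.

2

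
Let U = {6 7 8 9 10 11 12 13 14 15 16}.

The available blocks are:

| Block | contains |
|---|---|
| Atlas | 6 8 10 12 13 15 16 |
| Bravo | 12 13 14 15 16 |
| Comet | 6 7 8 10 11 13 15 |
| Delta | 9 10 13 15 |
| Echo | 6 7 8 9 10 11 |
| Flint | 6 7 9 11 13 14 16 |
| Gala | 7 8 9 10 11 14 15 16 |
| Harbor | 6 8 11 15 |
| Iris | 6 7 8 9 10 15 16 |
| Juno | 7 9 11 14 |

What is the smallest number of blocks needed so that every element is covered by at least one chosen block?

Take {Bravo, Echo}. Their union is {6, 7, 8, 9, 10, 11, 12, 13, 14, 15, 16}, which is all 11 elements.
No single block has all 11 elements (the largest, Gala, has 8), so 2 is optimal.

2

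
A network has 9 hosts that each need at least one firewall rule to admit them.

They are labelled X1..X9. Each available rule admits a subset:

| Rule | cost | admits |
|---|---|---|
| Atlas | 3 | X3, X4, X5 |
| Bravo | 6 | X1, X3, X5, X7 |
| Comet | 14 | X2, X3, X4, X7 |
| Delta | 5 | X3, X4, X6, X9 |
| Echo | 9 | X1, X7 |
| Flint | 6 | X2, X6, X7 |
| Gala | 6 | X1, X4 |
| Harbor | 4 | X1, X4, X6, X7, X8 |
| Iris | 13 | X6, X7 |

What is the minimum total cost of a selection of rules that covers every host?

Atlas, Delta, Flint, Harbor together cover every host (Atlas ∪ Delta ∪ Flint ∪ Harbor = {X1, X2, X3, X4, X5, X6, X7, X8, X9}); total cost 3 + 5 + 6 + 4 = 18.
No covering selection has total cost below 18.

18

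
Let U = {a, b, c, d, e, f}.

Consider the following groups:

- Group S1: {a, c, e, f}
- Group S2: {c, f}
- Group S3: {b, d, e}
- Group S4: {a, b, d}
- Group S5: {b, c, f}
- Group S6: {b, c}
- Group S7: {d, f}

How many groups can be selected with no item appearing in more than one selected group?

2

S2, S3 are pairwise disjoint (S2={c,f}; S3={b,d,e}).
Every remaining group overlaps one of these, and no 3 of the listed groups are pairwise disjoint, so 2 is the maximum.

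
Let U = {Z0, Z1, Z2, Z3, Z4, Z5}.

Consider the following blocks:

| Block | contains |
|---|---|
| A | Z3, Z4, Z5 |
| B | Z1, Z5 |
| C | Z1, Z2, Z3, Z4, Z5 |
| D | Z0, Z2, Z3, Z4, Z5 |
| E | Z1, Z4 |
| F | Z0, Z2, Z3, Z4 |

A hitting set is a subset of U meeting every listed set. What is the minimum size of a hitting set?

2

The 2 elements {Z1, Z4} hit every block.
The blocks B, F are pairwise disjoint, so any hitting set needs a separate element for each — at least 2. Hence 2 is optimal.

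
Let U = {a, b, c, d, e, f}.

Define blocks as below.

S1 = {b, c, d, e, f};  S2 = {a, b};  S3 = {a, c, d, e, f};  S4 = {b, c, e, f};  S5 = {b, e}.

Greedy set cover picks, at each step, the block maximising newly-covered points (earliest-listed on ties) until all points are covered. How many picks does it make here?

Greedy: pick S1 (covers 5 new) → pick S2 (covers 1 new). Total picks: 2.

2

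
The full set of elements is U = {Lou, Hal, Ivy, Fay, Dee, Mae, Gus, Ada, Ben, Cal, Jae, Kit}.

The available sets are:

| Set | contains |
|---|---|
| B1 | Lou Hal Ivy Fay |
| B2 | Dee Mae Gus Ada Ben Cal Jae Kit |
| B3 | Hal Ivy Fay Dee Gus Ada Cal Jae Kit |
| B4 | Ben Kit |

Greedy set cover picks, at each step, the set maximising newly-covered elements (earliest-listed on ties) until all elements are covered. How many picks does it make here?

3

Greedy: pick B3 (covers 9 new) → pick B2 (covers 2 new) → pick B1 (covers 1 new). Total picks: 3.
(The true minimum cover uses only 2 sets, so greedy is not optimal here.)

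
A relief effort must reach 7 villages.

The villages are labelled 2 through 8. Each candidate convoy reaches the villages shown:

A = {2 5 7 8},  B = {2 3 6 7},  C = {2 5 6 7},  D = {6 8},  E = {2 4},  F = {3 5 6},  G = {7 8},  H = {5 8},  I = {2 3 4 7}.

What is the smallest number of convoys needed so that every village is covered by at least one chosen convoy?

Take {A, E, F}. Their union is {2, 3, 4, 5, 6, 7, 8}, which is all 7 villages.
No 2 of the 9 convoys cover everything (all 36 combinations miss at least one village), so 3 is optimal.

3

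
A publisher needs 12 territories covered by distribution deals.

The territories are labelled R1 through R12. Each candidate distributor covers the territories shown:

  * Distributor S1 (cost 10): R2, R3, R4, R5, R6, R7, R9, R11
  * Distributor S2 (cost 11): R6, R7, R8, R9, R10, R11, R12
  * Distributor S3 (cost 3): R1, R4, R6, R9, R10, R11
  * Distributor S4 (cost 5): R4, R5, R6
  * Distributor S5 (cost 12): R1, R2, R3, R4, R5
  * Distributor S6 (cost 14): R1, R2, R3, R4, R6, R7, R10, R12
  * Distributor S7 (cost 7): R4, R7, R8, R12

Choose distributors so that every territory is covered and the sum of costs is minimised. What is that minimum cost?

20

S1, S3, S7 together cover every territory (S1 ∪ S3 ∪ S7 = {R1, R2, R3, R4, R5, R6, R7, R8, R9, R10, R11, R12}); total cost 10 + 3 + 7 = 20.
No covering selection has total cost below 20.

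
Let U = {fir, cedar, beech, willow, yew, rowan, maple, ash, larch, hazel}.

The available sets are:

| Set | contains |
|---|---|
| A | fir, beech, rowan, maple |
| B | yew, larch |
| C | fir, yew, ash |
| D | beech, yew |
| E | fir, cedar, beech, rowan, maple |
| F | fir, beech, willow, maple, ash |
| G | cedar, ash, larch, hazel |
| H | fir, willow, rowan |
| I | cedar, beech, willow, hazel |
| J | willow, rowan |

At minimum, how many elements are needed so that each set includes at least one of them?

Take T = {fir, cedar, willow, yew}. Each listed set contains at least one of these, so T is a hitting set of size 4.
No choice of 3 elements meets every set, so 4 is the minimum.

4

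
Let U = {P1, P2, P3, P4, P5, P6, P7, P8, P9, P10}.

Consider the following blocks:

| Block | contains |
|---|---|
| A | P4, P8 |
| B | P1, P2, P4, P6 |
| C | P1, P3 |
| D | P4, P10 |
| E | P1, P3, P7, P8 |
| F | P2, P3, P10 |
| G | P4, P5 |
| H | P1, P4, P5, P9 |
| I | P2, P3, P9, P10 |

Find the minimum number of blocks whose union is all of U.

4

Take {B, E, F, H}. Their union is {P1, P2, P3, P4, P5, P6, P7, P8, P9, P10}, which is all 10 points.
No 3 of the 9 blocks cover everything (all 84 combinations miss at least one point), so 4 is optimal.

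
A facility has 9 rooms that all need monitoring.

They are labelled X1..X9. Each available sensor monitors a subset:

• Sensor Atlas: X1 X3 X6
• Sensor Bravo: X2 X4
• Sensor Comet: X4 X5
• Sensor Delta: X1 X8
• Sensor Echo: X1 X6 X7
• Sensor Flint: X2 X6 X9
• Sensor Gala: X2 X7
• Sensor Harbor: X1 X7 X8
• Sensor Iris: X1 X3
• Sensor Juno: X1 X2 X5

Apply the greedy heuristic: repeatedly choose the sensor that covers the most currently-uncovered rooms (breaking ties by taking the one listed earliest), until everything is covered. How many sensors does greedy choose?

5

Greedy: pick Atlas (covers 3 new) → pick Bravo (covers 2 new) → pick Harbor (covers 2 new) → pick Comet (covers 1 new) → pick Flint (covers 1 new). Total picks: 5.
(The true minimum cover uses only 4 sensors, so greedy is not optimal here.)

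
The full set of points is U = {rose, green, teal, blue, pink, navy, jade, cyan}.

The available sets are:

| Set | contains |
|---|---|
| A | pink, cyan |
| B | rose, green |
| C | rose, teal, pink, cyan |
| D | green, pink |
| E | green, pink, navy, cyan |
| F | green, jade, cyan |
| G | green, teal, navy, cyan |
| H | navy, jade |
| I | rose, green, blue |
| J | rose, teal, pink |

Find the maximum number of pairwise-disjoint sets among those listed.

3

A, B, H are pairwise disjoint (A={pink,cyan}; B={rose,green}; H={navy,jade}).
Every remaining set overlaps one of these, and no 4 of the listed sets are pairwise disjoint, so 3 is the maximum.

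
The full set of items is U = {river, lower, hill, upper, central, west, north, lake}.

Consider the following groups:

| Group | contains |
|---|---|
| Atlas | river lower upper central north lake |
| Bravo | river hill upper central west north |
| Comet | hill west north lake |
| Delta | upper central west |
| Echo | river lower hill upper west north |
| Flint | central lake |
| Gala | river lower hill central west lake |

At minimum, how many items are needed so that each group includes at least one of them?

2

Take H = {hill, central}. Each listed group contains at least one of these, so H is a hitting set of size 2.
The groups Echo, Flint are pairwise disjoint, so any hitting set needs a separate item for each — at least 2. Hence 2 is optimal.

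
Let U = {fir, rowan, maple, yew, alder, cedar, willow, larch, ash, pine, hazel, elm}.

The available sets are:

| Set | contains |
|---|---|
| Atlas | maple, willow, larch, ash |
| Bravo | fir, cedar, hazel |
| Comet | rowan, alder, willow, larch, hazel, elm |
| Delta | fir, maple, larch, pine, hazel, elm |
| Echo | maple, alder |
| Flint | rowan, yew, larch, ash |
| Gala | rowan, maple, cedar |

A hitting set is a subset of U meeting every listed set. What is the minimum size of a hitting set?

The 3 elements {maple, cedar, larch} hit every set.
The sets Bravo, Echo, Flint are pairwise disjoint, so any hitting set needs a separate element for each — at least 3. Hence 3 is optimal.

3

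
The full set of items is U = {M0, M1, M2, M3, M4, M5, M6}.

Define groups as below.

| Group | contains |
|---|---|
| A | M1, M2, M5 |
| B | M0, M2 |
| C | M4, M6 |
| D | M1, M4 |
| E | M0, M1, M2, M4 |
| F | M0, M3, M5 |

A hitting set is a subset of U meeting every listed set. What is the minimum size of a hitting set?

3

The 3 items {M2, M4, M5} hit every group.
No choice of 2 items meets every group, so 3 is the minimum.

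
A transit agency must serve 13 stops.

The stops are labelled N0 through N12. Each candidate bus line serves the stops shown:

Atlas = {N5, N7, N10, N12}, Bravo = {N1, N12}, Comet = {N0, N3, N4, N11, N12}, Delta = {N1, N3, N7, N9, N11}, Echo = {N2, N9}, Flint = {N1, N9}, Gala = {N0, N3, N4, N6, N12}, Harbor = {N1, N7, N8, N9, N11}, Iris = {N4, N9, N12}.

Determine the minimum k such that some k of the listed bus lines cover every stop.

4

Take {Atlas, Echo, Gala, Harbor}. Their union is {N0, N1, N2, N3, N4, N5, N6, N7, N8, N9, N10, N11, N12}, which is all 13 stops.
Only Echo contains N2, so Echo is forced; the remaining 11 stops need at least 3 more bus lines (each remaining bus line adds at most 5) — so at least 4 bus lines are needed, and 4 is optimal.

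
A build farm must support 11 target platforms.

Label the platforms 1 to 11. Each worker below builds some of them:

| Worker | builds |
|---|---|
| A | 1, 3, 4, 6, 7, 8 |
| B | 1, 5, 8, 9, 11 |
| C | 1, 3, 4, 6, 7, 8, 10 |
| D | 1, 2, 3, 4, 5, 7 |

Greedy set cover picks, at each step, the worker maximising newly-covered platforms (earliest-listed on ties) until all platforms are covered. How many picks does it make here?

Greedy: pick C (covers 7 new) → pick B (covers 3 new) → pick D (covers 1 new). Total picks: 3.

3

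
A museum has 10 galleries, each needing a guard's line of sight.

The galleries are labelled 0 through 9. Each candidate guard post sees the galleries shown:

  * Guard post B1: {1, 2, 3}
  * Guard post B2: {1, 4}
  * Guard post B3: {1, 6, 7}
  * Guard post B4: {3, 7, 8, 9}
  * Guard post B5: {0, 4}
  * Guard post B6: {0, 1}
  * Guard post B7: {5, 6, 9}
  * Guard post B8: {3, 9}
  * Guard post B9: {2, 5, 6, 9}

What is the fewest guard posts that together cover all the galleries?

4

Take {B3, B4, B5, B9}. Their union is {0, 1, 2, 3, 4, 5, 6, 7, 8, 9}, which is all 10 galleries.
No 3 of the 9 guard posts cover everything (all 84 combinations miss at least one gallery), so 4 is optimal.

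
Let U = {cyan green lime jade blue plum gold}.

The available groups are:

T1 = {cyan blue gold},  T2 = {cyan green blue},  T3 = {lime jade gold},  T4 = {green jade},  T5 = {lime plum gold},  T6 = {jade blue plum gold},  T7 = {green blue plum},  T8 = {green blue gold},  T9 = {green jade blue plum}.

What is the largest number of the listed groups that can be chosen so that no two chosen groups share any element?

2

T2, T5 are pairwise disjoint (T2={cyan,green,blue}; T5={lime,plum,gold}).
Every remaining group overlaps one of these, and no 3 of the listed groups are pairwise disjoint, so 2 is the maximum.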